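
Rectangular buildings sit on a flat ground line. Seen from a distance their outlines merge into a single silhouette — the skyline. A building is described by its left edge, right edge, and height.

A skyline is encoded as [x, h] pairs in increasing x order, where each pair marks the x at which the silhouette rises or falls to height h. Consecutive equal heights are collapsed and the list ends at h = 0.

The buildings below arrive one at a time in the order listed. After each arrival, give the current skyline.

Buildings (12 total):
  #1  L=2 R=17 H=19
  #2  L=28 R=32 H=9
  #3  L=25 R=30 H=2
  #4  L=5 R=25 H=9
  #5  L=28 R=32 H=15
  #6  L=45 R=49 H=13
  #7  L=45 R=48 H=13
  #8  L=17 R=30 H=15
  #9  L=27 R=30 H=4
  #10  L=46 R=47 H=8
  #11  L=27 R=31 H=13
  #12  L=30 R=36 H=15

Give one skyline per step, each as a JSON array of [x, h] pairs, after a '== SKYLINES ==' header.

== SKYLINES ==
[[2,19],[17,0]]
[[2,19],[17,0],[28,9],[32,0]]
[[2,19],[17,0],[25,2],[28,9],[32,0]]
[[2,19],[17,9],[25,2],[28,9],[32,0]]
[[2,19],[17,9],[25,2],[28,15],[32,0]]
[[2,19],[17,9],[25,2],[28,15],[32,0],[45,13],[49,0]]
[[2,19],[17,9],[25,2],[28,15],[32,0],[45,13],[49,0]]
[[2,19],[17,15],[32,0],[45,13],[49,0]]
[[2,19],[17,15],[32,0],[45,13],[49,0]]
[[2,19],[17,15],[32,0],[45,13],[49,0]]
[[2,19],[17,15],[32,0],[45,13],[49,0]]
[[2,19],[17,15],[36,0],[45,13],[49,0]]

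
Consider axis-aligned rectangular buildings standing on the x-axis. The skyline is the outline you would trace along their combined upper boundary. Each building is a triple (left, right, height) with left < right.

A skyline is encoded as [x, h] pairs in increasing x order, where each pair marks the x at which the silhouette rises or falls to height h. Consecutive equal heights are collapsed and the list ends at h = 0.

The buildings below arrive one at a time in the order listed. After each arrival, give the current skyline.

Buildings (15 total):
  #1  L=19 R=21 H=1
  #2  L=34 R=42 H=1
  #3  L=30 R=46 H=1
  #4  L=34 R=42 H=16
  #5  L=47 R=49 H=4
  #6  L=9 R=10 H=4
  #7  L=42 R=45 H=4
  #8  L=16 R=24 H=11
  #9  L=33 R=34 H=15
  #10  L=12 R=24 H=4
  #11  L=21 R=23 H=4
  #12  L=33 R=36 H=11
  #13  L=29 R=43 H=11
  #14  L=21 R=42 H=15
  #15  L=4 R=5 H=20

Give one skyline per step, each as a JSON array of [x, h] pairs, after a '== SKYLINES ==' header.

== SKYLINES ==
[[19,1],[21,0]]
[[19,1],[21,0],[34,1],[42,0]]
[[19,1],[21,0],[30,1],[46,0]]
[[19,1],[21,0],[30,1],[34,16],[42,1],[46,0]]
[[19,1],[21,0],[30,1],[34,16],[42,1],[46,0],[47,4],[49,0]]
[[9,4],[10,0],[19,1],[21,0],[30,1],[34,16],[42,1],[46,0],[47,4],[49,0]]
[[9,4],[10,0],[19,1],[21,0],[30,1],[34,16],[42,4],[45,1],[46,0],[47,4],[49,0]]
[[9,4],[10,0],[16,11],[24,0],[30,1],[34,16],[42,4],[45,1],[46,0],[47,4],[49,0]]
[[9,4],[10,0],[16,11],[24,0],[30,1],[33,15],[34,16],[42,4],[45,1],[46,0],[47,4],[49,0]]
[[9,4],[10,0],[12,4],[16,11],[24,0],[30,1],[33,15],[34,16],[42,4],[45,1],[46,0],[47,4],[49,0]]
[[9,4],[10,0],[12,4],[16,11],[24,0],[30,1],[33,15],[34,16],[42,4],[45,1],[46,0],[47,4],[49,0]]
[[9,4],[10,0],[12,4],[16,11],[24,0],[30,1],[33,15],[34,16],[42,4],[45,1],[46,0],[47,4],[49,0]]
[[9,4],[10,0],[12,4],[16,11],[24,0],[29,11],[33,15],[34,16],[42,11],[43,4],[45,1],[46,0],[47,4],[49,0]]
[[9,4],[10,0],[12,4],[16,11],[21,15],[34,16],[42,11],[43,4],[45,1],[46,0],[47,4],[49,0]]
[[4,20],[5,0],[9,4],[10,0],[12,4],[16,11],[21,15],[34,16],[42,11],[43,4],[45,1],[46,0],[47,4],[49,0]]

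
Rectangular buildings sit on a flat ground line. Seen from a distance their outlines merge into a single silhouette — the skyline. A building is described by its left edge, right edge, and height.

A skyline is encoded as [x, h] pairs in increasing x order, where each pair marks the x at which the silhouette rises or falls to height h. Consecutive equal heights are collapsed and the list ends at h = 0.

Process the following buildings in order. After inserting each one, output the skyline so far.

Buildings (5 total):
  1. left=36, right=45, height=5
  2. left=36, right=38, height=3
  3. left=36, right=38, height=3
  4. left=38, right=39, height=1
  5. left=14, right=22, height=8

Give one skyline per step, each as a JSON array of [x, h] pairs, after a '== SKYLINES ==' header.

== SKYLINES ==
[[36,5],[45,0]]
[[36,5],[45,0]]
[[36,5],[45,0]]
[[36,5],[45,0]]
[[14,8],[22,0],[36,5],[45,0]]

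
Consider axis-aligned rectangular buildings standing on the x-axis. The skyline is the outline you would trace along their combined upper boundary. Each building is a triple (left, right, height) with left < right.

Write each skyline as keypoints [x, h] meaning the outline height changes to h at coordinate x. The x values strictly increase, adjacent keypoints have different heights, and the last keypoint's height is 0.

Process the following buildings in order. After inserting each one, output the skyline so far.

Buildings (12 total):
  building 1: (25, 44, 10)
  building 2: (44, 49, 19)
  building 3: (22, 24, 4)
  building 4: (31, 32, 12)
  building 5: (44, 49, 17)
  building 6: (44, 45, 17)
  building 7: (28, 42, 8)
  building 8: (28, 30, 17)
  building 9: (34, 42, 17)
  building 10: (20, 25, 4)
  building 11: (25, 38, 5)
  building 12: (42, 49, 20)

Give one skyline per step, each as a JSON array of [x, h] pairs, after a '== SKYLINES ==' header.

== SKYLINES ==
[[25,10],[44,0]]
[[25,10],[44,19],[49,0]]
[[22,4],[24,0],[25,10],[44,19],[49,0]]
[[22,4],[24,0],[25,10],[31,12],[32,10],[44,19],[49,0]]
[[22,4],[24,0],[25,10],[31,12],[32,10],[44,19],[49,0]]
[[22,4],[24,0],[25,10],[31,12],[32,10],[44,19],[49,0]]
[[22,4],[24,0],[25,10],[31,12],[32,10],[44,19],[49,0]]
[[22,4],[24,0],[25,10],[28,17],[30,10],[31,12],[32,10],[44,19],[49,0]]
[[22,4],[24,0],[25,10],[28,17],[30,10],[31,12],[32,10],[34,17],[42,10],[44,19],[49,0]]
[[20,4],[25,10],[28,17],[30,10],[31,12],[32,10],[34,17],[42,10],[44,19],[49,0]]
[[20,4],[25,10],[28,17],[30,10],[31,12],[32,10],[34,17],[42,10],[44,19],[49,0]]
[[20,4],[25,10],[28,17],[30,10],[31,12],[32,10],[34,17],[42,20],[49,0]]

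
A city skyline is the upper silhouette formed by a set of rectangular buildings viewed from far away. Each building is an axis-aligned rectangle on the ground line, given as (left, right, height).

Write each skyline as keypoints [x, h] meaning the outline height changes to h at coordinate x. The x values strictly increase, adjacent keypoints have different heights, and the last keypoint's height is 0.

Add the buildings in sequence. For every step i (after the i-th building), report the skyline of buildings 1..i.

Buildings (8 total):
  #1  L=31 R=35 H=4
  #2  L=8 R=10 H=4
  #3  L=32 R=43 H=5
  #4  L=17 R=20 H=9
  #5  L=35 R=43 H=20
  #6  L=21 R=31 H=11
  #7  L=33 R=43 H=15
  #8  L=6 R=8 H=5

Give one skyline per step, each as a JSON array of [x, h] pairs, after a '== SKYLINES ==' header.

== SKYLINES ==
[[31,4],[35,0]]
[[8,4],[10,0],[31,4],[35,0]]
[[8,4],[10,0],[31,4],[32,5],[43,0]]
[[8,4],[10,0],[17,9],[20,0],[31,4],[32,5],[43,0]]
[[8,4],[10,0],[17,9],[20,0],[31,4],[32,5],[35,20],[43,0]]
[[8,4],[10,0],[17,9],[20,0],[21,11],[31,4],[32,5],[35,20],[43,0]]
[[8,4],[10,0],[17,9],[20,0],[21,11],[31,4],[32,5],[33,15],[35,20],[43,0]]
[[6,5],[8,4],[10,0],[17,9],[20,0],[21,11],[31,4],[32,5],[33,15],[35,20],[43,0]]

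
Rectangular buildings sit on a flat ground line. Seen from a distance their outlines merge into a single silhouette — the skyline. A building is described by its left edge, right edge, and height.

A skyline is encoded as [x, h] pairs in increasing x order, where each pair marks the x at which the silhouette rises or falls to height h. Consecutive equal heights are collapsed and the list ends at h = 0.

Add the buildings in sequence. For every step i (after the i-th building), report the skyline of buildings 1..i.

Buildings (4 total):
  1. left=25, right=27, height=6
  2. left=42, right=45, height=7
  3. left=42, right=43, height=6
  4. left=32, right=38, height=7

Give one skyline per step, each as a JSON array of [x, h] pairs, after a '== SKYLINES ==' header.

== SKYLINES ==
[[25,6],[27,0]]
[[25,6],[27,0],[42,7],[45,0]]
[[25,6],[27,0],[42,7],[45,0]]
[[25,6],[27,0],[32,7],[38,0],[42,7],[45,0]]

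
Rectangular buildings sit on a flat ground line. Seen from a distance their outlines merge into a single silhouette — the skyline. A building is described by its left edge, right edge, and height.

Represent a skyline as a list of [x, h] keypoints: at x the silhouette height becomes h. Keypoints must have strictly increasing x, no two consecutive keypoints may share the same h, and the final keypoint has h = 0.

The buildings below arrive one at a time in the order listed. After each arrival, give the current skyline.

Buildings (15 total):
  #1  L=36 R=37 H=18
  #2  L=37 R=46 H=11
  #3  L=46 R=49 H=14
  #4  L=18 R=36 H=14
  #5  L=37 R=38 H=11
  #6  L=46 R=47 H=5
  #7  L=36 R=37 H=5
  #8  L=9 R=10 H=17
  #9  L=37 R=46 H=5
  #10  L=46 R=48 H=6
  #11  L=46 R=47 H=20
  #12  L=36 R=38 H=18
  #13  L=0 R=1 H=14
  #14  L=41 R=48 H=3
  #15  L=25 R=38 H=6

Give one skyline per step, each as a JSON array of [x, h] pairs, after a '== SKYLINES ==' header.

== SKYLINES ==
[[36,18],[37,0]]
[[36,18],[37,11],[46,0]]
[[36,18],[37,11],[46,14],[49,0]]
[[18,14],[36,18],[37,11],[46,14],[49,0]]
[[18,14],[36,18],[37,11],[46,14],[49,0]]
[[18,14],[36,18],[37,11],[46,14],[49,0]]
[[18,14],[36,18],[37,11],[46,14],[49,0]]
[[9,17],[10,0],[18,14],[36,18],[37,11],[46,14],[49,0]]
[[9,17],[10,0],[18,14],[36,18],[37,11],[46,14],[49,0]]
[[9,17],[10,0],[18,14],[36,18],[37,11],[46,14],[49,0]]
[[9,17],[10,0],[18,14],[36,18],[37,11],[46,20],[47,14],[49,0]]
[[9,17],[10,0],[18,14],[36,18],[38,11],[46,20],[47,14],[49,0]]
[[0,14],[1,0],[9,17],[10,0],[18,14],[36,18],[38,11],[46,20],[47,14],[49,0]]
[[0,14],[1,0],[9,17],[10,0],[18,14],[36,18],[38,11],[46,20],[47,14],[49,0]]
[[0,14],[1,0],[9,17],[10,0],[18,14],[36,18],[38,11],[46,20],[47,14],[49,0]]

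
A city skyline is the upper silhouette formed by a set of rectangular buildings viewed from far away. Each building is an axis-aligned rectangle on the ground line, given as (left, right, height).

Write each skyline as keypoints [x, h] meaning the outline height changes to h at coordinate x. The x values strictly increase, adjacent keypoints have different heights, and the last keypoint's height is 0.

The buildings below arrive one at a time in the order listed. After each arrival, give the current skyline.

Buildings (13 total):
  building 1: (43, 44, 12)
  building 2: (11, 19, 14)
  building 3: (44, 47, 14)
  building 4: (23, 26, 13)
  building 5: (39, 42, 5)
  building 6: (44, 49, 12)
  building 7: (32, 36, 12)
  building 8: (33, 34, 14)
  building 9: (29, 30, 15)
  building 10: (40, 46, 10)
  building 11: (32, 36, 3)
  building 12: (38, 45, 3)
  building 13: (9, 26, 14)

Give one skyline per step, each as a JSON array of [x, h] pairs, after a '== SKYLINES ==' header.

== SKYLINES ==
[[43,12],[44,0]]
[[11,14],[19,0],[43,12],[44,0]]
[[11,14],[19,0],[43,12],[44,14],[47,0]]
[[11,14],[19,0],[23,13],[26,0],[43,12],[44,14],[47,0]]
[[11,14],[19,0],[23,13],[26,0],[39,5],[42,0],[43,12],[44,14],[47,0]]
[[11,14],[19,0],[23,13],[26,0],[39,5],[42,0],[43,12],[44,14],[47,12],[49,0]]
[[11,14],[19,0],[23,13],[26,0],[32,12],[36,0],[39,5],[42,0],[43,12],[44,14],[47,12],[49,0]]
[[11,14],[19,0],[23,13],[26,0],[32,12],[33,14],[34,12],[36,0],[39,5],[42,0],[43,12],[44,14],[47,12],[49,0]]
[[11,14],[19,0],[23,13],[26,0],[29,15],[30,0],[32,12],[33,14],[34,12],[36,0],[39,5],[42,0],[43,12],[44,14],[47,12],[49,0]]
[[11,14],[19,0],[23,13],[26,0],[29,15],[30,0],[32,12],[33,14],[34,12],[36,0],[39,5],[40,10],[43,12],[44,14],[47,12],[49,0]]
[[11,14],[19,0],[23,13],[26,0],[29,15],[30,0],[32,12],[33,14],[34,12],[36,0],[39,5],[40,10],[43,12],[44,14],[47,12],[49,0]]
[[11,14],[19,0],[23,13],[26,0],[29,15],[30,0],[32,12],[33,14],[34,12],[36,0],[38,3],[39,5],[40,10],[43,12],[44,14],[47,12],[49,0]]
[[9,14],[26,0],[29,15],[30,0],[32,12],[33,14],[34,12],[36,0],[38,3],[39,5],[40,10],[43,12],[44,14],[47,12],[49,0]]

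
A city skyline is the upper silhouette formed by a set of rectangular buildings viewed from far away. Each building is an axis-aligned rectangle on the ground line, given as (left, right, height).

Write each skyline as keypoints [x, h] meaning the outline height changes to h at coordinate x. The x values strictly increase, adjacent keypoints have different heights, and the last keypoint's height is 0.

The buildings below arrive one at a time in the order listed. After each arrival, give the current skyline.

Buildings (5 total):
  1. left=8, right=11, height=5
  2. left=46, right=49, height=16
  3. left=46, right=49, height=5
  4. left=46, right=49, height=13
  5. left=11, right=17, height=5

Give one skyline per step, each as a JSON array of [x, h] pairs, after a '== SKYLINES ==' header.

== SKYLINES ==
[[8,5],[11,0]]
[[8,5],[11,0],[46,16],[49,0]]
[[8,5],[11,0],[46,16],[49,0]]
[[8,5],[11,0],[46,16],[49,0]]
[[8,5],[17,0],[46,16],[49,0]]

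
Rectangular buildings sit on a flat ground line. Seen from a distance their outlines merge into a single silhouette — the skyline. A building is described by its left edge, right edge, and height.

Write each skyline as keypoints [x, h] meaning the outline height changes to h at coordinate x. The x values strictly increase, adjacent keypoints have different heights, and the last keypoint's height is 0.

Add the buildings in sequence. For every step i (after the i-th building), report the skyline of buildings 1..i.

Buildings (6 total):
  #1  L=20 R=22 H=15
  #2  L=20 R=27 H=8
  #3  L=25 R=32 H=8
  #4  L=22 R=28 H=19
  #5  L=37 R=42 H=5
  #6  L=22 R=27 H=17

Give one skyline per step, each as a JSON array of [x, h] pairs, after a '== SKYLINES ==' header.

== SKYLINES ==
[[20,15],[22,0]]
[[20,15],[22,8],[27,0]]
[[20,15],[22,8],[32,0]]
[[20,15],[22,19],[28,8],[32,0]]
[[20,15],[22,19],[28,8],[32,0],[37,5],[42,0]]
[[20,15],[22,19],[28,8],[32,0],[37,5],[42,0]]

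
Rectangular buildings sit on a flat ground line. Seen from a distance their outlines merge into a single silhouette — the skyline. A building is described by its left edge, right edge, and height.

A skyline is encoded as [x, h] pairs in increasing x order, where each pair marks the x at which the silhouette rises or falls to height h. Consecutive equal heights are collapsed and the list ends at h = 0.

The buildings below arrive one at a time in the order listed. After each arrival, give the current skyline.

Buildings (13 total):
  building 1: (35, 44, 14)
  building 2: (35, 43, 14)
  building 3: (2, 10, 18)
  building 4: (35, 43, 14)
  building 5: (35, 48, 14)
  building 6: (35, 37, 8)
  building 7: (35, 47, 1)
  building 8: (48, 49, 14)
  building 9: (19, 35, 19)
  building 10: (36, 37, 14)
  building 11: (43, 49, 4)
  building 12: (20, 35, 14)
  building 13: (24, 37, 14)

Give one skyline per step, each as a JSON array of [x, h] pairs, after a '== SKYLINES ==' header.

== SKYLINES ==
[[35,14],[44,0]]
[[35,14],[44,0]]
[[2,18],[10,0],[35,14],[44,0]]
[[2,18],[10,0],[35,14],[44,0]]
[[2,18],[10,0],[35,14],[48,0]]
[[2,18],[10,0],[35,14],[48,0]]
[[2,18],[10,0],[35,14],[48,0]]
[[2,18],[10,0],[35,14],[49,0]]
[[2,18],[10,0],[19,19],[35,14],[49,0]]
[[2,18],[10,0],[19,19],[35,14],[49,0]]
[[2,18],[10,0],[19,19],[35,14],[49,0]]
[[2,18],[10,0],[19,19],[35,14],[49,0]]
[[2,18],[10,0],[19,19],[35,14],[49,0]]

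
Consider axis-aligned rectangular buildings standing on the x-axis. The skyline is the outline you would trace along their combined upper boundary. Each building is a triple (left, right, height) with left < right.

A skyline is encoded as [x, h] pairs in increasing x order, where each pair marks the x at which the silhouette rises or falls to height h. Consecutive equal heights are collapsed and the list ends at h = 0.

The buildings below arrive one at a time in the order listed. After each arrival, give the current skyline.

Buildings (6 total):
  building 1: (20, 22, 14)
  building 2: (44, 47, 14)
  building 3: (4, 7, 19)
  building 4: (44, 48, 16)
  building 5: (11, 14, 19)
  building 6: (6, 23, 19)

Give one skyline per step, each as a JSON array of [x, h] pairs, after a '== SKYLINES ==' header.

== SKYLINES ==
[[20,14],[22,0]]
[[20,14],[22,0],[44,14],[47,0]]
[[4,19],[7,0],[20,14],[22,0],[44,14],[47,0]]
[[4,19],[7,0],[20,14],[22,0],[44,16],[48,0]]
[[4,19],[7,0],[11,19],[14,0],[20,14],[22,0],[44,16],[48,0]]
[[4,19],[23,0],[44,16],[48,0]]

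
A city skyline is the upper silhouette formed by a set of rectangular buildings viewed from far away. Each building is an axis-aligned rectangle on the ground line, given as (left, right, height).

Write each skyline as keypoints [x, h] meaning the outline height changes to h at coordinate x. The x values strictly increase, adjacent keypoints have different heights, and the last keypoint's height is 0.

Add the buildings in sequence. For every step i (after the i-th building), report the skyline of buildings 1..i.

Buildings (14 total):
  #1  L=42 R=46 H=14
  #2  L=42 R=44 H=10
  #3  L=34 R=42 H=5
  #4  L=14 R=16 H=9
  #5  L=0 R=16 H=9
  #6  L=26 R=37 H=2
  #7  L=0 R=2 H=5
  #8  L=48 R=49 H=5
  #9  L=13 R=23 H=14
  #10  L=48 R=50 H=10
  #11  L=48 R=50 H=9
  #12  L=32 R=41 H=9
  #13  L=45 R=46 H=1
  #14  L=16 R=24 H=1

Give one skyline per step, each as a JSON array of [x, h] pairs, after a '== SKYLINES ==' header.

== SKYLINES ==
[[42,14],[46,0]]
[[42,14],[46,0]]
[[34,5],[42,14],[46,0]]
[[14,9],[16,0],[34,5],[42,14],[46,0]]
[[0,9],[16,0],[34,5],[42,14],[46,0]]
[[0,9],[16,0],[26,2],[34,5],[42,14],[46,0]]
[[0,9],[16,0],[26,2],[34,5],[42,14],[46,0]]
[[0,9],[16,0],[26,2],[34,5],[42,14],[46,0],[48,5],[49,0]]
[[0,9],[13,14],[23,0],[26,2],[34,5],[42,14],[46,0],[48,5],[49,0]]
[[0,9],[13,14],[23,0],[26,2],[34,5],[42,14],[46,0],[48,10],[50,0]]
[[0,9],[13,14],[23,0],[26,2],[34,5],[42,14],[46,0],[48,10],[50,0]]
[[0,9],[13,14],[23,0],[26,2],[32,9],[41,5],[42,14],[46,0],[48,10],[50,0]]
[[0,9],[13,14],[23,0],[26,2],[32,9],[41,5],[42,14],[46,0],[48,10],[50,0]]
[[0,9],[13,14],[23,1],[24,0],[26,2],[32,9],[41,5],[42,14],[46,0],[48,10],[50,0]]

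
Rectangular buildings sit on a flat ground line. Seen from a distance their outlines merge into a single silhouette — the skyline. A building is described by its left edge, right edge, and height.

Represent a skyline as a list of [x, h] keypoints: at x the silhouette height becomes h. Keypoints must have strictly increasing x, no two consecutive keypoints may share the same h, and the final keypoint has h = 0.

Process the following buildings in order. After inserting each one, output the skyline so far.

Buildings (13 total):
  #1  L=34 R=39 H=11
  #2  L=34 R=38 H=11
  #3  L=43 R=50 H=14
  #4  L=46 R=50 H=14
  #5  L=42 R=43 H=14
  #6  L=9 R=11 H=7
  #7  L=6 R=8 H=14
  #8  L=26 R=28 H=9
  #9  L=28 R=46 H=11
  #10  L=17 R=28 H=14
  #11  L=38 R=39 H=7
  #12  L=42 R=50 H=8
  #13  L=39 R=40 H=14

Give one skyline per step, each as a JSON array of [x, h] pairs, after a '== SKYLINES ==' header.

== SKYLINES ==
[[34,11],[39,0]]
[[34,11],[39,0]]
[[34,11],[39,0],[43,14],[50,0]]
[[34,11],[39,0],[43,14],[50,0]]
[[34,11],[39,0],[42,14],[50,0]]
[[9,7],[11,0],[34,11],[39,0],[42,14],[50,0]]
[[6,14],[8,0],[9,7],[11,0],[34,11],[39,0],[42,14],[50,0]]
[[6,14],[8,0],[9,7],[11,0],[26,9],[28,0],[34,11],[39,0],[42,14],[50,0]]
[[6,14],[8,0],[9,7],[11,0],[26,9],[28,11],[42,14],[50,0]]
[[6,14],[8,0],[9,7],[11,0],[17,14],[28,11],[42,14],[50,0]]
[[6,14],[8,0],[9,7],[11,0],[17,14],[28,11],[42,14],[50,0]]
[[6,14],[8,0],[9,7],[11,0],[17,14],[28,11],[42,14],[50,0]]
[[6,14],[8,0],[9,7],[11,0],[17,14],[28,11],[39,14],[40,11],[42,14],[50,0]]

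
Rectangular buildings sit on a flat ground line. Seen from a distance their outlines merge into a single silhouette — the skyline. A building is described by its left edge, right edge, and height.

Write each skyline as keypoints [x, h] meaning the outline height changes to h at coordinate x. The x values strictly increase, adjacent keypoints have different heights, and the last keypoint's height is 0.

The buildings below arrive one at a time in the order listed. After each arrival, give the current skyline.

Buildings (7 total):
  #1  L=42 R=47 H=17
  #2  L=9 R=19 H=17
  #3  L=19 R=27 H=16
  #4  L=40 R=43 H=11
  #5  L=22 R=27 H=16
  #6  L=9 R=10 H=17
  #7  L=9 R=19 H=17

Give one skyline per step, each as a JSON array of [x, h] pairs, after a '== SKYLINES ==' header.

== SKYLINES ==
[[42,17],[47,0]]
[[9,17],[19,0],[42,17],[47,0]]
[[9,17],[19,16],[27,0],[42,17],[47,0]]
[[9,17],[19,16],[27,0],[40,11],[42,17],[47,0]]
[[9,17],[19,16],[27,0],[40,11],[42,17],[47,0]]
[[9,17],[19,16],[27,0],[40,11],[42,17],[47,0]]
[[9,17],[19,16],[27,0],[40,11],[42,17],[47,0]]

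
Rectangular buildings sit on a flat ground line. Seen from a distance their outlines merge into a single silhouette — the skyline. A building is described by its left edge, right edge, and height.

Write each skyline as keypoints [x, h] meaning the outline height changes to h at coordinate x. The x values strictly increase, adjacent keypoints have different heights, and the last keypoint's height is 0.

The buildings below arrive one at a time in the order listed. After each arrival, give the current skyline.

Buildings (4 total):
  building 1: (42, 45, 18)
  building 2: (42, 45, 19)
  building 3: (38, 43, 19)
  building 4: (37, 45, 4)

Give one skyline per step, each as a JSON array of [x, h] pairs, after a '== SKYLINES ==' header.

== SKYLINES ==
[[42,18],[45,0]]
[[42,19],[45,0]]
[[38,19],[45,0]]
[[37,4],[38,19],[45,0]]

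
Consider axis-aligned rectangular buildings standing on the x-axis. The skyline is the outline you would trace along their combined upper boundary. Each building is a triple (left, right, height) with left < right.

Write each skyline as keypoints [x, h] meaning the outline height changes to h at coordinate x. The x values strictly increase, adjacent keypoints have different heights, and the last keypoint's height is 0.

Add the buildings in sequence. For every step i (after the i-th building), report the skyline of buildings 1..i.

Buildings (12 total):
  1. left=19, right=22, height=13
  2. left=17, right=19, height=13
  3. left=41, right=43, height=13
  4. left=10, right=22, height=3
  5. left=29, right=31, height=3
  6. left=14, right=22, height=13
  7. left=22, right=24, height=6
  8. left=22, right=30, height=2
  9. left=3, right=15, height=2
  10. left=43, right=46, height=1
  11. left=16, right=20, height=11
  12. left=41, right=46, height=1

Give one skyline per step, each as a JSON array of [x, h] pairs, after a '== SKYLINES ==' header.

== SKYLINES ==
[[19,13],[22,0]]
[[17,13],[22,0]]
[[17,13],[22,0],[41,13],[43,0]]
[[10,3],[17,13],[22,0],[41,13],[43,0]]
[[10,3],[17,13],[22,0],[29,3],[31,0],[41,13],[43,0]]
[[10,3],[14,13],[22,0],[29,3],[31,0],[41,13],[43,0]]
[[10,3],[14,13],[22,6],[24,0],[29,3],[31,0],[41,13],[43,0]]
[[10,3],[14,13],[22,6],[24,2],[29,3],[31,0],[41,13],[43,0]]
[[3,2],[10,3],[14,13],[22,6],[24,2],[29,3],[31,0],[41,13],[43,0]]
[[3,2],[10,3],[14,13],[22,6],[24,2],[29,3],[31,0],[41,13],[43,1],[46,0]]
[[3,2],[10,3],[14,13],[22,6],[24,2],[29,3],[31,0],[41,13],[43,1],[46,0]]
[[3,2],[10,3],[14,13],[22,6],[24,2],[29,3],[31,0],[41,13],[43,1],[46,0]]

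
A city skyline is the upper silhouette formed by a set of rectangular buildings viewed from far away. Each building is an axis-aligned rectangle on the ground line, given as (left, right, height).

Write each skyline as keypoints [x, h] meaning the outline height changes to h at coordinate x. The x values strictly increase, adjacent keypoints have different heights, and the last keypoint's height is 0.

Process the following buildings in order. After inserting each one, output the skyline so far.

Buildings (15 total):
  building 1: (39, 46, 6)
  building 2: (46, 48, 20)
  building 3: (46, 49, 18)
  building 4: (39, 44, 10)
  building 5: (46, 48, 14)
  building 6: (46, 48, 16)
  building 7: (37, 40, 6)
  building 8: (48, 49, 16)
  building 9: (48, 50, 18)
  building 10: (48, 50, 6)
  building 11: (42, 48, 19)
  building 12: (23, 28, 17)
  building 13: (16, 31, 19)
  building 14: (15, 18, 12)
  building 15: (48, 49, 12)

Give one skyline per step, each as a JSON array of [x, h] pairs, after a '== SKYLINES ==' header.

== SKYLINES ==
[[39,6],[46,0]]
[[39,6],[46,20],[48,0]]
[[39,6],[46,20],[48,18],[49,0]]
[[39,10],[44,6],[46,20],[48,18],[49,0]]
[[39,10],[44,6],[46,20],[48,18],[49,0]]
[[39,10],[44,6],[46,20],[48,18],[49,0]]
[[37,6],[39,10],[44,6],[46,20],[48,18],[49,0]]
[[37,6],[39,10],[44,6],[46,20],[48,18],[49,0]]
[[37,6],[39,10],[44,6],[46,20],[48,18],[50,0]]
[[37,6],[39,10],[44,6],[46,20],[48,18],[50,0]]
[[37,6],[39,10],[42,19],[46,20],[48,18],[50,0]]
[[23,17],[28,0],[37,6],[39,10],[42,19],[46,20],[48,18],[50,0]]
[[16,19],[31,0],[37,6],[39,10],[42,19],[46,20],[48,18],[50,0]]
[[15,12],[16,19],[31,0],[37,6],[39,10],[42,19],[46,20],[48,18],[50,0]]
[[15,12],[16,19],[31,0],[37,6],[39,10],[42,19],[46,20],[48,18],[50,0]]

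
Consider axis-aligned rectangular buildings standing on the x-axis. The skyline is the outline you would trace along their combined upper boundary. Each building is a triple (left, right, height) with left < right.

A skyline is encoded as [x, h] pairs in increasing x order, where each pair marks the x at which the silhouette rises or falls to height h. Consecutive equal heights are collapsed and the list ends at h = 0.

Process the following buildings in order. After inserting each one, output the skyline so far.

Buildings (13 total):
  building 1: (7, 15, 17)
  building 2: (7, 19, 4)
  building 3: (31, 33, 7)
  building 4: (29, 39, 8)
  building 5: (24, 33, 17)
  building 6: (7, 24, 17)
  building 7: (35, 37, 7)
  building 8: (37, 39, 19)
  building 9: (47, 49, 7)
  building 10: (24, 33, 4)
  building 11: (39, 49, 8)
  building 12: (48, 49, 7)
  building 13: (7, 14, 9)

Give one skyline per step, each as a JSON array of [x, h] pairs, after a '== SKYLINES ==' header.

== SKYLINES ==
[[7,17],[15,0]]
[[7,17],[15,4],[19,0]]
[[7,17],[15,4],[19,0],[31,7],[33,0]]
[[7,17],[15,4],[19,0],[29,8],[39,0]]
[[7,17],[15,4],[19,0],[24,17],[33,8],[39,0]]
[[7,17],[33,8],[39,0]]
[[7,17],[33,8],[39,0]]
[[7,17],[33,8],[37,19],[39,0]]
[[7,17],[33,8],[37,19],[39,0],[47,7],[49,0]]
[[7,17],[33,8],[37,19],[39,0],[47,7],[49,0]]
[[7,17],[33,8],[37,19],[39,8],[49,0]]
[[7,17],[33,8],[37,19],[39,8],[49,0]]
[[7,17],[33,8],[37,19],[39,8],[49,0]]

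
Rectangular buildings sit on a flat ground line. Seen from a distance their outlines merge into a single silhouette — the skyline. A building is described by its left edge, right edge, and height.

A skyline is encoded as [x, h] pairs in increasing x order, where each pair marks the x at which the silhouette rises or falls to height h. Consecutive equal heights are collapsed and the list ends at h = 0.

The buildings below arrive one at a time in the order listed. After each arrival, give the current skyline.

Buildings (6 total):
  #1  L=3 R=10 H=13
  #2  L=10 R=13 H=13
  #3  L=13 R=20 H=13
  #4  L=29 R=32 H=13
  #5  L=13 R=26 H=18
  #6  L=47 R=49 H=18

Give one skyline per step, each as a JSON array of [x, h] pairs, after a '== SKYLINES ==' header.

== SKYLINES ==
[[3,13],[10,0]]
[[3,13],[13,0]]
[[3,13],[20,0]]
[[3,13],[20,0],[29,13],[32,0]]
[[3,13],[13,18],[26,0],[29,13],[32,0]]
[[3,13],[13,18],[26,0],[29,13],[32,0],[47,18],[49,0]]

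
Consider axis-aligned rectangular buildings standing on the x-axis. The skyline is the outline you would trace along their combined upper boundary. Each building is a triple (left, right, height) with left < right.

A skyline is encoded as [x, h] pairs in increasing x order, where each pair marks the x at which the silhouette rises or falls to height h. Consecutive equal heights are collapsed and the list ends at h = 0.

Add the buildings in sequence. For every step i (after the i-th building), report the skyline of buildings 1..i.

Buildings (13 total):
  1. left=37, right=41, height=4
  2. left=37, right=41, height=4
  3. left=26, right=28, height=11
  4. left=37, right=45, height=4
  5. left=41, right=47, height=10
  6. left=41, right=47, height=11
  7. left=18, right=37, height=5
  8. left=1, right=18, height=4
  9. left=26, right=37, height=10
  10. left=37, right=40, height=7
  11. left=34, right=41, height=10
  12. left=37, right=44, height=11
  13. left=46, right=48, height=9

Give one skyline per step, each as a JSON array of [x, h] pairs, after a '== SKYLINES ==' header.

== SKYLINES ==
[[37,4],[41,0]]
[[37,4],[41,0]]
[[26,11],[28,0],[37,4],[41,0]]
[[26,11],[28,0],[37,4],[45,0]]
[[26,11],[28,0],[37,4],[41,10],[47,0]]
[[26,11],[28,0],[37,4],[41,11],[47,0]]
[[18,5],[26,11],[28,5],[37,4],[41,11],[47,0]]
[[1,4],[18,5],[26,11],[28,5],[37,4],[41,11],[47,0]]
[[1,4],[18,5],[26,11],[28,10],[37,4],[41,11],[47,0]]
[[1,4],[18,5],[26,11],[28,10],[37,7],[40,4],[41,11],[47,0]]
[[1,4],[18,5],[26,11],[28,10],[41,11],[47,0]]
[[1,4],[18,5],[26,11],[28,10],[37,11],[47,0]]
[[1,4],[18,5],[26,11],[28,10],[37,11],[47,9],[48,0]]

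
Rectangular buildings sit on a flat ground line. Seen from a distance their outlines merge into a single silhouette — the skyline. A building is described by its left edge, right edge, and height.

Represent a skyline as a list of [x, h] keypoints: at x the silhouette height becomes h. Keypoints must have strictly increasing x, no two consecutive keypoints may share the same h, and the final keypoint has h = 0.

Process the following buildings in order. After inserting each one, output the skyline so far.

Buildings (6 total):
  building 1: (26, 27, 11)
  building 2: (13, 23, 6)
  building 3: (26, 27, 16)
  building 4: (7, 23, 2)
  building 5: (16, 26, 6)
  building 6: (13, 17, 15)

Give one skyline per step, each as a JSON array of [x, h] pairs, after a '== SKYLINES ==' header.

== SKYLINES ==
[[26,11],[27,0]]
[[13,6],[23,0],[26,11],[27,0]]
[[13,6],[23,0],[26,16],[27,0]]
[[7,2],[13,6],[23,0],[26,16],[27,0]]
[[7,2],[13,6],[26,16],[27,0]]
[[7,2],[13,15],[17,6],[26,16],[27,0]]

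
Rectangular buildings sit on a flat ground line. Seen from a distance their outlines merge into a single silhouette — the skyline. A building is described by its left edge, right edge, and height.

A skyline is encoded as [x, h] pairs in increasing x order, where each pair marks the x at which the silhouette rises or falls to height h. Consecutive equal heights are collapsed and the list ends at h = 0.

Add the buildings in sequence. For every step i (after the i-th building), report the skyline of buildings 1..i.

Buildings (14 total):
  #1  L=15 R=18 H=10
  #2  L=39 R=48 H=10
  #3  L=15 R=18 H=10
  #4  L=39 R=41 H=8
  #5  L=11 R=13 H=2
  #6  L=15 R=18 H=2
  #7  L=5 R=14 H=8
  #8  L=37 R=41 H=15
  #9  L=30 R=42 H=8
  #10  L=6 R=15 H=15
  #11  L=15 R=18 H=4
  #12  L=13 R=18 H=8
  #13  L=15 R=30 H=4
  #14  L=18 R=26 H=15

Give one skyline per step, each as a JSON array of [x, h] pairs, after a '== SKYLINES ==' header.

== SKYLINES ==
[[15,10],[18,0]]
[[15,10],[18,0],[39,10],[48,0]]
[[15,10],[18,0],[39,10],[48,0]]
[[15,10],[18,0],[39,10],[48,0]]
[[11,2],[13,0],[15,10],[18,0],[39,10],[48,0]]
[[11,2],[13,0],[15,10],[18,0],[39,10],[48,0]]
[[5,8],[14,0],[15,10],[18,0],[39,10],[48,0]]
[[5,8],[14,0],[15,10],[18,0],[37,15],[41,10],[48,0]]
[[5,8],[14,0],[15,10],[18,0],[30,8],[37,15],[41,10],[48,0]]
[[5,8],[6,15],[15,10],[18,0],[30,8],[37,15],[41,10],[48,0]]
[[5,8],[6,15],[15,10],[18,0],[30,8],[37,15],[41,10],[48,0]]
[[5,8],[6,15],[15,10],[18,0],[30,8],[37,15],[41,10],[48,0]]
[[5,8],[6,15],[15,10],[18,4],[30,8],[37,15],[41,10],[48,0]]
[[5,8],[6,15],[15,10],[18,15],[26,4],[30,8],[37,15],[41,10],[48,0]]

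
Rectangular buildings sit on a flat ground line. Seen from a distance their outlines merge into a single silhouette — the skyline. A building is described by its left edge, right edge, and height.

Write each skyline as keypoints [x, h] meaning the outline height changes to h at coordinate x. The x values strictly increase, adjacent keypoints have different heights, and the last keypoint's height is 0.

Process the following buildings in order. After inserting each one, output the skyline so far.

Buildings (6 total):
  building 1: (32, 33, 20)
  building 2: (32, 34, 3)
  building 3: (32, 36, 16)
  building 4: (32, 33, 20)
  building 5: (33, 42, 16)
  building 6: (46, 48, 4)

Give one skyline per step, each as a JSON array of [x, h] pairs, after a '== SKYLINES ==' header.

== SKYLINES ==
[[32,20],[33,0]]
[[32,20],[33,3],[34,0]]
[[32,20],[33,16],[36,0]]
[[32,20],[33,16],[36,0]]
[[32,20],[33,16],[42,0]]
[[32,20],[33,16],[42,0],[46,4],[48,0]]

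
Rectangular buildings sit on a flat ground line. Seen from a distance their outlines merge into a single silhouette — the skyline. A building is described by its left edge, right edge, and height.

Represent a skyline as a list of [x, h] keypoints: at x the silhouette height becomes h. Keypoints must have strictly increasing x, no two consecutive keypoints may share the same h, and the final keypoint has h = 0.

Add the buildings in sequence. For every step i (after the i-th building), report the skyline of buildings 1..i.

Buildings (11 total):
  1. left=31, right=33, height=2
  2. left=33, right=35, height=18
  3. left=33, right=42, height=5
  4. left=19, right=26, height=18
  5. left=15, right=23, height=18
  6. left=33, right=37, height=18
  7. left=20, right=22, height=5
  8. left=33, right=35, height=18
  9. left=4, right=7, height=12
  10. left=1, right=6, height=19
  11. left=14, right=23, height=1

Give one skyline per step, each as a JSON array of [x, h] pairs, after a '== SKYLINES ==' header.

== SKYLINES ==
[[31,2],[33,0]]
[[31,2],[33,18],[35,0]]
[[31,2],[33,18],[35,5],[42,0]]
[[19,18],[26,0],[31,2],[33,18],[35,5],[42,0]]
[[15,18],[26,0],[31,2],[33,18],[35,5],[42,0]]
[[15,18],[26,0],[31,2],[33,18],[37,5],[42,0]]
[[15,18],[26,0],[31,2],[33,18],[37,5],[42,0]]
[[15,18],[26,0],[31,2],[33,18],[37,5],[42,0]]
[[4,12],[7,0],[15,18],[26,0],[31,2],[33,18],[37,5],[42,0]]
[[1,19],[6,12],[7,0],[15,18],[26,0],[31,2],[33,18],[37,5],[42,0]]
[[1,19],[6,12],[7,0],[14,1],[15,18],[26,0],[31,2],[33,18],[37,5],[42,0]]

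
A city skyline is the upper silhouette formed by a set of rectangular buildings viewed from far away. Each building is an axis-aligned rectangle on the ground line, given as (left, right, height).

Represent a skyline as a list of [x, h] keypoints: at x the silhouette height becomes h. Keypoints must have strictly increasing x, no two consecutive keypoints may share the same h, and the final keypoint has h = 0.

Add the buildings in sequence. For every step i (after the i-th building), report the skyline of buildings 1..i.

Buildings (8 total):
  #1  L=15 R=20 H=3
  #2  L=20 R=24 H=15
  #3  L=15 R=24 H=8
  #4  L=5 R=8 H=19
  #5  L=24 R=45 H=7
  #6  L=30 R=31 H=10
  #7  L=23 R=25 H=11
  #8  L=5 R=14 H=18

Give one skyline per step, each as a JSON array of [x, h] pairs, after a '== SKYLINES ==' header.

== SKYLINES ==
[[15,3],[20,0]]
[[15,3],[20,15],[24,0]]
[[15,8],[20,15],[24,0]]
[[5,19],[8,0],[15,8],[20,15],[24,0]]
[[5,19],[8,0],[15,8],[20,15],[24,7],[45,0]]
[[5,19],[8,0],[15,8],[20,15],[24,7],[30,10],[31,7],[45,0]]
[[5,19],[8,0],[15,8],[20,15],[24,11],[25,7],[30,10],[31,7],[45,0]]
[[5,19],[8,18],[14,0],[15,8],[20,15],[24,11],[25,7],[30,10],[31,7],[45,0]]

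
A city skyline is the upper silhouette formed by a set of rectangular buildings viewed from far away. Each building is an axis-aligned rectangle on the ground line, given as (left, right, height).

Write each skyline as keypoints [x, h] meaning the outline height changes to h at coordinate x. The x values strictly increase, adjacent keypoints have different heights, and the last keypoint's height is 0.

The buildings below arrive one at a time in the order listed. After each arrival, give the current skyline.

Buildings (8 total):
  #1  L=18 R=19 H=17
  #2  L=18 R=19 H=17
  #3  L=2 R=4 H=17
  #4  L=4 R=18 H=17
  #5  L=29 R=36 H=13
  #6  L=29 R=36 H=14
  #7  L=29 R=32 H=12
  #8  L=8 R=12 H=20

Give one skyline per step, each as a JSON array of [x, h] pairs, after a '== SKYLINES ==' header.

== SKYLINES ==
[[18,17],[19,0]]
[[18,17],[19,0]]
[[2,17],[4,0],[18,17],[19,0]]
[[2,17],[19,0]]
[[2,17],[19,0],[29,13],[36,0]]
[[2,17],[19,0],[29,14],[36,0]]
[[2,17],[19,0],[29,14],[36,0]]
[[2,17],[8,20],[12,17],[19,0],[29,14],[36,0]]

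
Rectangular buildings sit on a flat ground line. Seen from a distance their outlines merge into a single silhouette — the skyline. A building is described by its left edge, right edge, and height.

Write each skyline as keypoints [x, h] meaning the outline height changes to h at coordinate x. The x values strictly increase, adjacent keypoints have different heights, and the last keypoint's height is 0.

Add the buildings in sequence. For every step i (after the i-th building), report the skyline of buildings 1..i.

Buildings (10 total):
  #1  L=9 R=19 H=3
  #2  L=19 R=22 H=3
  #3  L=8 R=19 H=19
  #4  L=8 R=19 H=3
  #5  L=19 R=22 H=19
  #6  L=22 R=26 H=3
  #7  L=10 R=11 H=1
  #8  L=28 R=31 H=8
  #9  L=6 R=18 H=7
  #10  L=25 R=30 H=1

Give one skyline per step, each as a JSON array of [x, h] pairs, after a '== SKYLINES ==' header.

== SKYLINES ==
[[9,3],[19,0]]
[[9,3],[22,0]]
[[8,19],[19,3],[22,0]]
[[8,19],[19,3],[22,0]]
[[8,19],[22,0]]
[[8,19],[22,3],[26,0]]
[[8,19],[22,3],[26,0]]
[[8,19],[22,3],[26,0],[28,8],[31,0]]
[[6,7],[8,19],[22,3],[26,0],[28,8],[31,0]]
[[6,7],[8,19],[22,3],[26,1],[28,8],[31,0]]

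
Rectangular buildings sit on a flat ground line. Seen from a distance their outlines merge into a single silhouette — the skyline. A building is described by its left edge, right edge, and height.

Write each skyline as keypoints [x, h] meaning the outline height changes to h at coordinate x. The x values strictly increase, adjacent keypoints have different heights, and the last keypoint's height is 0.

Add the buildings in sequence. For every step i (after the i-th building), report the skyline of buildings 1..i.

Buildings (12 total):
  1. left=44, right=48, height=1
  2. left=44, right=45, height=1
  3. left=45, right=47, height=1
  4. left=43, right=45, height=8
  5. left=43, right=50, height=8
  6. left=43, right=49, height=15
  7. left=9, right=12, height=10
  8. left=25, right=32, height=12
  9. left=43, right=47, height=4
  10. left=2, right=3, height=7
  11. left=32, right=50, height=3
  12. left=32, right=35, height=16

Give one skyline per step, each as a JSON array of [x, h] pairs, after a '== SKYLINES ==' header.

== SKYLINES ==
[[44,1],[48,0]]
[[44,1],[48,0]]
[[44,1],[48,0]]
[[43,8],[45,1],[48,0]]
[[43,8],[50,0]]
[[43,15],[49,8],[50,0]]
[[9,10],[12,0],[43,15],[49,8],[50,0]]
[[9,10],[12,0],[25,12],[32,0],[43,15],[49,8],[50,0]]
[[9,10],[12,0],[25,12],[32,0],[43,15],[49,8],[50,0]]
[[2,7],[3,0],[9,10],[12,0],[25,12],[32,0],[43,15],[49,8],[50,0]]
[[2,7],[3,0],[9,10],[12,0],[25,12],[32,3],[43,15],[49,8],[50,0]]
[[2,7],[3,0],[9,10],[12,0],[25,12],[32,16],[35,3],[43,15],[49,8],[50,0]]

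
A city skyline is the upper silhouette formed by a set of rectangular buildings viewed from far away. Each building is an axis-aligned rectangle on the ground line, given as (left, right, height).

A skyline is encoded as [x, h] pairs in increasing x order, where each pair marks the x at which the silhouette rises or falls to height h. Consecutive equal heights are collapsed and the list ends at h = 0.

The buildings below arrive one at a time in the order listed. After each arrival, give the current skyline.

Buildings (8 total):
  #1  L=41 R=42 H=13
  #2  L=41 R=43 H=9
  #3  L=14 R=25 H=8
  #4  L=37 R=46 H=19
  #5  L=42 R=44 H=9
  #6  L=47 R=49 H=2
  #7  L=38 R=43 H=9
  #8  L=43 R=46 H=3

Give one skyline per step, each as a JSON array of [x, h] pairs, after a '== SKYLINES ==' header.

== SKYLINES ==
[[41,13],[42,0]]
[[41,13],[42,9],[43,0]]
[[14,8],[25,0],[41,13],[42,9],[43,0]]
[[14,8],[25,0],[37,19],[46,0]]
[[14,8],[25,0],[37,19],[46,0]]
[[14,8],[25,0],[37,19],[46,0],[47,2],[49,0]]
[[14,8],[25,0],[37,19],[46,0],[47,2],[49,0]]
[[14,8],[25,0],[37,19],[46,0],[47,2],[49,0]]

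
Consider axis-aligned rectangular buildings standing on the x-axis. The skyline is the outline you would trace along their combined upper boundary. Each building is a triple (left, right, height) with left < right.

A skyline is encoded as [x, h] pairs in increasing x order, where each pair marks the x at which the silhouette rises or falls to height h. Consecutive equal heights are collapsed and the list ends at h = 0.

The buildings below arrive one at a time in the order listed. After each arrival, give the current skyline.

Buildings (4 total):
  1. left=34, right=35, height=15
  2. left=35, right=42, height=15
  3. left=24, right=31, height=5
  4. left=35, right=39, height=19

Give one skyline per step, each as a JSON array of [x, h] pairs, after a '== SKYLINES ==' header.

== SKYLINES ==
[[34,15],[35,0]]
[[34,15],[42,0]]
[[24,5],[31,0],[34,15],[42,0]]
[[24,5],[31,0],[34,15],[35,19],[39,15],[42,0]]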